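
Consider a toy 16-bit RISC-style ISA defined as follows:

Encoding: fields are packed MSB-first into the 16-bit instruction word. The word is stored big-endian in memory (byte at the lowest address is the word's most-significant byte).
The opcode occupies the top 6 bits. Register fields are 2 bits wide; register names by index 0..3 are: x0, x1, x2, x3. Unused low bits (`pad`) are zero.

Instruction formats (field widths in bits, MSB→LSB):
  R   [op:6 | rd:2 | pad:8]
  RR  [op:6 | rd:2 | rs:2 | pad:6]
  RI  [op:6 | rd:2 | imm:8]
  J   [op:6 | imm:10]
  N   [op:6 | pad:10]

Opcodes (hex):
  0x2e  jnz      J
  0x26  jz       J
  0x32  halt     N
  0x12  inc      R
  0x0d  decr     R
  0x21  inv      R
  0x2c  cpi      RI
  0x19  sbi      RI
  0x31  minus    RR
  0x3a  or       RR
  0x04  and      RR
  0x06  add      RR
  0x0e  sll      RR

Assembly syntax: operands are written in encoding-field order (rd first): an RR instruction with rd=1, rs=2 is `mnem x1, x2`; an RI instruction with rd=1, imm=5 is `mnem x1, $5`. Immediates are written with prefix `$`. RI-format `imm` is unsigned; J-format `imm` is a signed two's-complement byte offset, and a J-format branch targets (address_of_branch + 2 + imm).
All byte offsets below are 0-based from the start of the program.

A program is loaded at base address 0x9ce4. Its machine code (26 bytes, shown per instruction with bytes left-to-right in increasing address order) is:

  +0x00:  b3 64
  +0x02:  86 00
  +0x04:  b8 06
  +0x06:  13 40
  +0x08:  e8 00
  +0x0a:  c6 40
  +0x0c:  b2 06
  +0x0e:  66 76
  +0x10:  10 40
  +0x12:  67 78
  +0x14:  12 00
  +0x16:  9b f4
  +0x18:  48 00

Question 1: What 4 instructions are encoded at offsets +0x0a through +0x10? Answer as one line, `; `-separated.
minus x2, x1; cpi x2, $6; sbi x2, $118; and x0, x1

+0x0a: c6 40 ⇒ word 0xc640 (big)
  top 6b → 0x31 → minus [RR]
  rd@[9:8]=0x2 ⇒ x2
  rs@[7:6]=0x1 ⇒ x1
+0x0c: b2 06 ⇒ word 0xb206 (big)
  top 6b → 0x2c → cpi [RI]
  rd@[9:8]=0x2 ⇒ x2
  imm@[7:0]=0x6 ⇒ $6
+0x0e: 66 76 ⇒ word 0x6676 (big)
  top 6b → 0x19 → sbi [RI]
  rd@[9:8]=0x2 ⇒ x2
  imm@[7:0]=0x76 ⇒ $118
+0x10: 10 40 ⇒ word 0x1040 (big)
  top 6b → 0x4 → and [RR]
  rd@[9:8]=0x0 ⇒ x0
  rs@[7:6]=0x1 ⇒ x1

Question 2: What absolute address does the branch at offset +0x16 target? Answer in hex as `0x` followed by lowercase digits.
[16] 9b f4 → 0x9bf4
  op=0x9bf4>>10=0x26 ⇒ jz (J)
  [9:0] imm=1012 (s10→-12) = $-12
  target = base 0x9ce4 + off 0x16 + 2 + imm -12 = 0x9cf0

0x9cf0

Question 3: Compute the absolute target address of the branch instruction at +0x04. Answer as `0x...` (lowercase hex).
0x9cf0

off 0x04: read b8 06 as big → 0xb806
  opcode bits[15:10]=0x2e: jnz/J
  [9:0] imm=6 = $6
  target = base 0x9ce4 + off 0x04 + 2 + imm 6 = 0x9cf0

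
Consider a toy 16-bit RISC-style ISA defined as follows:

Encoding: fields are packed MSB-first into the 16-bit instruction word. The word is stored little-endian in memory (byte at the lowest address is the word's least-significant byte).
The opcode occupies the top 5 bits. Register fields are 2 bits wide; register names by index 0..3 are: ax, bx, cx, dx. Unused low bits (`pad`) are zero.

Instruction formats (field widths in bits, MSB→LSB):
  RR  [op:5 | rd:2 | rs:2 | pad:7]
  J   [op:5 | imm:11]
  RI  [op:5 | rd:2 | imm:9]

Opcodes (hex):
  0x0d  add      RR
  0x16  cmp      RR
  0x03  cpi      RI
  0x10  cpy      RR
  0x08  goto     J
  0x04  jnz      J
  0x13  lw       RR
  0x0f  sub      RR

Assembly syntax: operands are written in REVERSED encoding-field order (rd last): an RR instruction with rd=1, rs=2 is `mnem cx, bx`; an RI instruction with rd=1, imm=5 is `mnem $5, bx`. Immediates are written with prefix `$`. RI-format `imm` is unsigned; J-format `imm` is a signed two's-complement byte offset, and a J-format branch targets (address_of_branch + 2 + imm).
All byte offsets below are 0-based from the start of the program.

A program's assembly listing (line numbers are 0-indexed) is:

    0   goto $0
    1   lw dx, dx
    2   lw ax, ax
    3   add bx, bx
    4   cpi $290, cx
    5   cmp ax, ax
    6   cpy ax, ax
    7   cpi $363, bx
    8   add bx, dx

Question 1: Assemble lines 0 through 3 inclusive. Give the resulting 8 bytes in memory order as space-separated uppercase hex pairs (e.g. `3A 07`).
00 40 80 9F 00 98 80 6A

line 0 (goto): pack op=0x8:5|imm=0:11 = 0x4000; little→ 00 40
line 1 (lw): pack op=0x13:5|rd=3:2|rs=3:2|pad=0:7 = 0x9f80; little→ 80 9f
line 2 (lw): pack op=0x13:5|rd=0:2|rs=0:2|pad=0:7 = 0x9800; little→ 00 98
line 3 (add): pack op=0xd:5|rd=1:2|rs=1:2|pad=0:7 = 0x6a80; little→ 80 6a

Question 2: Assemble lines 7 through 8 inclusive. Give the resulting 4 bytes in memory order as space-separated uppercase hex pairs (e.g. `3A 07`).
7. cpi fields op=0x3:5|rd=1:2|imm=363:9 → word 1b6bh → 6b 1b
8. add fields op=0xd:5|rd=3:2|rs=1:2|pad=0:7 → word 6e80h → 80 6e

6B 1B 80 6E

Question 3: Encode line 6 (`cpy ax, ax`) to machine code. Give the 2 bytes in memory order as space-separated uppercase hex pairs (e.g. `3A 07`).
00 80

L6: cpy op=0x10:5|rd=0:2|rs=0:2|pad=0:7 ⇒ 0x8000 ⇒ little 00 80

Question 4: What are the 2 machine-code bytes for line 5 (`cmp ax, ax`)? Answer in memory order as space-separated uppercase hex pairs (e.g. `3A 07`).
5. cmp fields op=0x16:5|rd=0:2|rs=0:2|pad=0:7 → word b000h → 00 b0

00 B0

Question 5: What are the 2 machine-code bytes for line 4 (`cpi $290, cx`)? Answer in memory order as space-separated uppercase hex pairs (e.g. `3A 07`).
line 4 (cpi): pack op=0x3:5|rd=2:2|imm=290:9 = 0x1d22; little→ 22 1d

22 1D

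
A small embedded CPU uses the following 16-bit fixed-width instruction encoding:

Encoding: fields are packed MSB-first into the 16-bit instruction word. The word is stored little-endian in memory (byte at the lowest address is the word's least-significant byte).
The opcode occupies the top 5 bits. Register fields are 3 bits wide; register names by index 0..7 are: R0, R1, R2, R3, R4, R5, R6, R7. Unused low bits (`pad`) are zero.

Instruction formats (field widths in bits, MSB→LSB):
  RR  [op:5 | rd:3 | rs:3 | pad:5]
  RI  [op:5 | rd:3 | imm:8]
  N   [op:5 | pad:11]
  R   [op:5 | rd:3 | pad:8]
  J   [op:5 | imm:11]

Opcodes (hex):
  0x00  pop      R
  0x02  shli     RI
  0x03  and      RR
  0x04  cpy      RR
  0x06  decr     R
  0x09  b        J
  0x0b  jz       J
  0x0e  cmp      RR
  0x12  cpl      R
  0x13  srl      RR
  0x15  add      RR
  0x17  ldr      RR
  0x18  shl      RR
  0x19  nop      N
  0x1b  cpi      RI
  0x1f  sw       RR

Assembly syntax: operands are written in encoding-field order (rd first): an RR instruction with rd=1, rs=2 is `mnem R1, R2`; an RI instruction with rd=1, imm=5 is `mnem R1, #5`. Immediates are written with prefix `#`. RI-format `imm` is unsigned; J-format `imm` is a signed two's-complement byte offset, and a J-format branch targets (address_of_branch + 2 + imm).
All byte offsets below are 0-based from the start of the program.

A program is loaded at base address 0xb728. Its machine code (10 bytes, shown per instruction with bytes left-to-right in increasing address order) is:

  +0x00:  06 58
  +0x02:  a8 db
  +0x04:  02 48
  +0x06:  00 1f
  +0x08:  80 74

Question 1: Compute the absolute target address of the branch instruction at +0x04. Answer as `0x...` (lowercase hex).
@+04  little-endian(02 48) = 0x4802
  op=0x4802>>11=0x9 ⇒ b (J)
  imm: (w>>0)&0x7ff=0x2 → #2
  target = base 0xb728 + off 0x04 + 2 + imm 2 = 0xb730

0xb730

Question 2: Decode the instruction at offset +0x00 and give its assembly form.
jz #6

off 0x00: read 06 58 as little → 0x5806
  op=0x5806>>11=0xb ⇒ jz (J)
  imm@[10:0]=0x6 ⇒ #6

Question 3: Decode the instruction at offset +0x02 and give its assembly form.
@+02  little-endian(a8 db) = 0xdba8
  top 5b → 0x1b → cpi [RI]
  [10:8] rd=3 = R3
  [7:0] imm=168 = #168

cpi R3, #168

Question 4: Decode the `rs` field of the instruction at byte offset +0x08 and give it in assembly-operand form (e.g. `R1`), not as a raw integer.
[08] 80 74 → 0x7480
  top 5b → 0xe → cmp [RR]
  rd: (w>>8)&0x7=0x4 → R4
  rs: (w>>5)&0x7=0x4 → R4

R4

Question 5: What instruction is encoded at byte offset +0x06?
and R7, R0

+0x06: 00 1f ⇒ word 0x1f00 (little)
  op=0x1f00>>11=0x3 ⇒ and (RR)
  rd@[10:8]=0x7 ⇒ R7
  rs@[7:5]=0x0 ⇒ R0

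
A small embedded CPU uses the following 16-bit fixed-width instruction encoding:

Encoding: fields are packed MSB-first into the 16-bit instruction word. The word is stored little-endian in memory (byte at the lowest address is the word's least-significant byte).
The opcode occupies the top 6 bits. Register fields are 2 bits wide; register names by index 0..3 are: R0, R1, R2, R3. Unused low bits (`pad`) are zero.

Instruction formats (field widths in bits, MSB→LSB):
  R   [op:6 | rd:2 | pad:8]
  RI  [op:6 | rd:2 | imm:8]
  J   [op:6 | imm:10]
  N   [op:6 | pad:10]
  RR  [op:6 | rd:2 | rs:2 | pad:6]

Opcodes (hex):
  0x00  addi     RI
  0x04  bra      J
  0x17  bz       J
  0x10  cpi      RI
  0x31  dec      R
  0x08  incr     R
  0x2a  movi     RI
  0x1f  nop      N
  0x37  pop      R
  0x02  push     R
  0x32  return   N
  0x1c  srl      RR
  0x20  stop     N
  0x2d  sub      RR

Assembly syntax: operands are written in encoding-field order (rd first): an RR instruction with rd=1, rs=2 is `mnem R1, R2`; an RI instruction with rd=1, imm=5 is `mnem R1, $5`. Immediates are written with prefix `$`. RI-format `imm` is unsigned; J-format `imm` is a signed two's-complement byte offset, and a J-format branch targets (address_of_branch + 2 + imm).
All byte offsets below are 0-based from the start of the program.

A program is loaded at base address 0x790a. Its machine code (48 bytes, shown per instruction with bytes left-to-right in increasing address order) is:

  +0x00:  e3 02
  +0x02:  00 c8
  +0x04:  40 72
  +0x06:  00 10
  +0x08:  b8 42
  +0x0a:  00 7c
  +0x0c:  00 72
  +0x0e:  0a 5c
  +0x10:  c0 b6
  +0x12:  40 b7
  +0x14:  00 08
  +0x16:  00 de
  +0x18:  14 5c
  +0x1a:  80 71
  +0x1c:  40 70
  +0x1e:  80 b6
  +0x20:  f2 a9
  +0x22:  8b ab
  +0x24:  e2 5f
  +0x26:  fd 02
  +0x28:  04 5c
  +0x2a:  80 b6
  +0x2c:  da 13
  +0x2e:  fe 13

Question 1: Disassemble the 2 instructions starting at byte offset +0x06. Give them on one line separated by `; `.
bra $0; cpi R2, $184

@+06  little-endian(00 10) = 0x1000
  op=0x1000>>10=0x4 ⇒ bra (J)
  imm: (w>>0)&0x3ff=0x0 → $0
@+08  little-endian(b8 42) = 0x42b8
  op=0x42b8>>10=0x10 ⇒ cpi (RI)
  rd: (w>>8)&0x3=0x2 → R2
  imm: (w>>0)&0xff=0xb8 → $184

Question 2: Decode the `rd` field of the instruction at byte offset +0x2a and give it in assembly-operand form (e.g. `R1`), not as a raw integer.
R2

off 0x2a: read 80 b6 as little → 0xb680
  op=0xb680>>10=0x2d ⇒ sub (RR)
  rd@[9:8]=0x2 ⇒ R2
  rs@[7:6]=0x2 ⇒ R2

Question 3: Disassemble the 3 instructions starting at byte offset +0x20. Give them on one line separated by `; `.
movi R1, $242; movi R3, $139; bz $-30

@+20  little-endian(f2 a9) = 0xa9f2
  opcode bits[15:10]=0x2a: movi/RI
  [9:8] rd=1 = R1
  [7:0] imm=242 = $242
@+22  little-endian(8b ab) = 0xab8b
  opcode bits[15:10]=0x2a: movi/RI
  [9:8] rd=3 = R3
  [7:0] imm=139 = $139
@+24  little-endian(e2 5f) = 0x5fe2
  opcode bits[15:10]=0x17: bz/J
  [9:0] imm=994 (s10→-30) = $-30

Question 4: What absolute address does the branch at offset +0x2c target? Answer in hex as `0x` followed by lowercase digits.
0x7912

+0x2c: da 13 ⇒ word 0x13da (little)
  top 6b → 0x4 → bra [J]
  [9:0] imm=986 (s10→-38) = $-38
  target = base 0x790a + off 0x2c + 2 + imm -38 = 0x7912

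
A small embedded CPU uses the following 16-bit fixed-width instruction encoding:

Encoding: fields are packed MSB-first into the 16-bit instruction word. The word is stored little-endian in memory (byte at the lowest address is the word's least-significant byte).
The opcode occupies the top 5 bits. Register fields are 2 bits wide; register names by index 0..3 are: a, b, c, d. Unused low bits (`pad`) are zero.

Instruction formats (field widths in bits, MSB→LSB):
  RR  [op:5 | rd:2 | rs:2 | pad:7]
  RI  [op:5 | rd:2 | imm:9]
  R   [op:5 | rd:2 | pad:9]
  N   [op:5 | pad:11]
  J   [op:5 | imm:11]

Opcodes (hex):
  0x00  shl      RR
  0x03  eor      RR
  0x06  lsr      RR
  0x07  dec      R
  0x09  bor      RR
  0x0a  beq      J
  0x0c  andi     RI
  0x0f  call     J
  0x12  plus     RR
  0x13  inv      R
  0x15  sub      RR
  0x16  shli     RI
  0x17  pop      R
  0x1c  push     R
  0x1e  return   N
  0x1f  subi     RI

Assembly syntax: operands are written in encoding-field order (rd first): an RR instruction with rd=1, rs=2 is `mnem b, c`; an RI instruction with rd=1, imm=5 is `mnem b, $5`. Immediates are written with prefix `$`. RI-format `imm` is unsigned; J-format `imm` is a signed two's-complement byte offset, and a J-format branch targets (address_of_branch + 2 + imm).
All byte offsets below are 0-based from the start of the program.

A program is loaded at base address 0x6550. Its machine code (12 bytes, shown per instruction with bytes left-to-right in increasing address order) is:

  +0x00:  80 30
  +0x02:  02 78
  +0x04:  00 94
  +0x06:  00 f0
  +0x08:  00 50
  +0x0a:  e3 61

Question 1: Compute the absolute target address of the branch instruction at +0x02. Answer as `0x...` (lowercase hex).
[02] 02 78 → 0x7802
  top 5b → 0xf → call [J]
  imm: (w>>0)&0x7ff=0x2 → $2
  target = base 0x6550 + off 0x02 + 2 + imm 2 = 0x6556

0x6556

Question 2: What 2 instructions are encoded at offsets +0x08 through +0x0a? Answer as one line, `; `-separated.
beq $0; andi a, $483

[08] 00 50 → 0x5000
  opcode bits[15:11]=0xa: beq/J
  [10:0] imm=0 = $0
[0a] e3 61 → 0x61e3
  opcode bits[15:11]=0xc: andi/RI
  [10:9] rd=0 = a
  [8:0] imm=483 = $483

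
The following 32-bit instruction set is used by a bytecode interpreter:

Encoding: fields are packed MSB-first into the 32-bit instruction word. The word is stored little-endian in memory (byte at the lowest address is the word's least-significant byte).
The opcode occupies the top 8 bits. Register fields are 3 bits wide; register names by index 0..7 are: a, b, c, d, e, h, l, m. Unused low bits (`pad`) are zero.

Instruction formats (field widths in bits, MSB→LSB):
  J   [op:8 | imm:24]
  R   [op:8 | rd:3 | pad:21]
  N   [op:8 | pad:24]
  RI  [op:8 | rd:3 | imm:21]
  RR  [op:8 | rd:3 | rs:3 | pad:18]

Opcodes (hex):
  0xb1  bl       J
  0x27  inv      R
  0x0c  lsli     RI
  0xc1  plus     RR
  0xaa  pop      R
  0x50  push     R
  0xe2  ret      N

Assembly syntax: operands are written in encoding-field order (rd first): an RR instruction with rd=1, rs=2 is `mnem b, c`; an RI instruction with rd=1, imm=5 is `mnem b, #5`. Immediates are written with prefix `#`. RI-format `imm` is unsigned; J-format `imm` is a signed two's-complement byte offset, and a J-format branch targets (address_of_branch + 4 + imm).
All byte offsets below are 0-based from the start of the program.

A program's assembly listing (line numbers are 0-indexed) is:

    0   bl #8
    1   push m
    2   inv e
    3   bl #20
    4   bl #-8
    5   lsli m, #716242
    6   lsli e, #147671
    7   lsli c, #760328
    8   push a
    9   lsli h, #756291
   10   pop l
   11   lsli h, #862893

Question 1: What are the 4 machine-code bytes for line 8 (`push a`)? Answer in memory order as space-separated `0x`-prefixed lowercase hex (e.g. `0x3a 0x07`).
line 8 (push): pack op=0x50:8|rd=0:3|pad=0:21 = 0x50000000; little→ 00 00 00 50

0x00 0x00 0x00 0x50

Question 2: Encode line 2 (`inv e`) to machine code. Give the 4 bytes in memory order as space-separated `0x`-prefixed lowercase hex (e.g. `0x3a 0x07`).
0x00 0x00 0x80 0x27

line 2 (inv): pack op=0x27:8|rd=4:3|pad=0:21 = 0x27800000; little→ 00 00 80 27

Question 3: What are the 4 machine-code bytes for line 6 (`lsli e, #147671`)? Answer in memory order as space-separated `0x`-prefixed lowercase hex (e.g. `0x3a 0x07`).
0xd7 0x40 0x82 0x0c

L6: lsli op=0xc:8|rd=4:3|imm=147671:21 ⇒ 0x0c8240d7 ⇒ little d7 40 82 0c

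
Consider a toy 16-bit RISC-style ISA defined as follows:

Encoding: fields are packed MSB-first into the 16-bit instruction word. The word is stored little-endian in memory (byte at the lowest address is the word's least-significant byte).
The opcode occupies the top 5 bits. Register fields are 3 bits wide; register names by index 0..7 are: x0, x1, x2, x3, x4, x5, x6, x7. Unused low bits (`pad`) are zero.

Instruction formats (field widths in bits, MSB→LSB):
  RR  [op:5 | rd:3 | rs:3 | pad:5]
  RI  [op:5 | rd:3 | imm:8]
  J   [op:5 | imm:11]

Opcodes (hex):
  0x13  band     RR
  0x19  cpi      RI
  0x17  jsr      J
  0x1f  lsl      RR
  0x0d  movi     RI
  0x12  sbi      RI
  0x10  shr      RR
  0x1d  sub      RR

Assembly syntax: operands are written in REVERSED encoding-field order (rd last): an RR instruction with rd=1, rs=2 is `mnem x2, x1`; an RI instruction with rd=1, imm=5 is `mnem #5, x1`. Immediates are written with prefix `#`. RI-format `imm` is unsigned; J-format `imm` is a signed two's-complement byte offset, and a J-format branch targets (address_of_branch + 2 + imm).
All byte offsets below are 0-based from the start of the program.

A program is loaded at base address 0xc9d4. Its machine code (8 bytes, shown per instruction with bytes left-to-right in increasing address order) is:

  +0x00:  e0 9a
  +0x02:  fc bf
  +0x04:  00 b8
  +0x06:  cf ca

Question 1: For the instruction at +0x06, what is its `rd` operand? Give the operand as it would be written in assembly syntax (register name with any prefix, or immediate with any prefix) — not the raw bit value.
[06] cf ca → 0xcacf
  opcode bits[15:11]=0x19: cpi/RI
  rd@[10:8]=0x2 ⇒ x2
  imm@[7:0]=0xcf ⇒ #207

x2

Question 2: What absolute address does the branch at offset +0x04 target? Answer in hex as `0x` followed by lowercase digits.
+0x04: 00 b8 ⇒ word 0xb800 (little)
  top 5b → 0x17 → jsr [J]
  imm@[10:0]=0x0 ⇒ #0
  target = base 0xc9d4 + off 0x04 + 2 + imm 0 = 0xc9da

0xc9da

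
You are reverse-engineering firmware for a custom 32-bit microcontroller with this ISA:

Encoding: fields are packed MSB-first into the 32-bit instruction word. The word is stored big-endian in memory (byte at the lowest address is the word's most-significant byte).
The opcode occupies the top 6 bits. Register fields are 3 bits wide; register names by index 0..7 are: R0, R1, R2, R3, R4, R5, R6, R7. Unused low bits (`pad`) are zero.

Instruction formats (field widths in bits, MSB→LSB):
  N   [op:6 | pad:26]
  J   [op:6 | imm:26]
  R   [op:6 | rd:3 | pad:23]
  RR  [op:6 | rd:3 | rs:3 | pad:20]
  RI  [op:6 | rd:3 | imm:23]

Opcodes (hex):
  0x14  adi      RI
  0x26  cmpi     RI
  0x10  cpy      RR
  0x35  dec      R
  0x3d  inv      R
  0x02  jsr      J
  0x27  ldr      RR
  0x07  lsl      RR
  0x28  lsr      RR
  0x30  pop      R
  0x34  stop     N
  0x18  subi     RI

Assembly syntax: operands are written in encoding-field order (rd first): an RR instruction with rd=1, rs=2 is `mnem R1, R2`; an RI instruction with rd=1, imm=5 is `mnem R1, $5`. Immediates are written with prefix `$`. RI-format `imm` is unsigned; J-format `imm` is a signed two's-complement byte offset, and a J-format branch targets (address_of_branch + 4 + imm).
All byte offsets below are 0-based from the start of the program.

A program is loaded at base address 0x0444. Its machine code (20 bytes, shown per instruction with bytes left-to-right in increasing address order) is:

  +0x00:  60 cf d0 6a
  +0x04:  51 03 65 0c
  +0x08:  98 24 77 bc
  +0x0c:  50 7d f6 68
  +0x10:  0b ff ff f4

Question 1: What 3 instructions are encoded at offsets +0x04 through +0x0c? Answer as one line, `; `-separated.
adi R2, $222476; cmpi R0, $2389948; adi R0, $8255080

@+04  big-endian(51 03 65 0c) = 0x5103650c
  top 6b → 0x14 → adi [RI]
  rd: (w>>23)&0x7=0x2 → R2
  imm: (w>>0)&0x7fffff=0x3650c → $222476
@+08  big-endian(98 24 77 bc) = 0x982477bc
  top 6b → 0x26 → cmpi [RI]
  rd: (w>>23)&0x7=0x0 → R0
  imm: (w>>0)&0x7fffff=0x2477bc → $2389948
@+0c  big-endian(50 7d f6 68) = 0x507df668
  top 6b → 0x14 → adi [RI]
  rd: (w>>23)&0x7=0x0 → R0
  imm: (w>>0)&0x7fffff=0x7df668 → $8255080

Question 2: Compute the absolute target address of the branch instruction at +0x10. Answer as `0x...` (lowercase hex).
0x044c

@+10  big-endian(0b ff ff f4) = 0x0bfffff4
  top 6b → 0x2 → jsr [J]
  imm@[25:0]=0x3fffff4 (s26→-12) ⇒ $-12
  target = base 0x0444 + off 0x10 + 4 + imm -12 = 0x044c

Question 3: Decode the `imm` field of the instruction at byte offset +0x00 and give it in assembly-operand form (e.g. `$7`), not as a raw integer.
$5230698

[00] 60 cf d0 6a → 0x60cfd06a
  top 6b → 0x18 → subi [RI]
  rd: (w>>23)&0x7=0x1 → R1
  imm: (w>>0)&0x7fffff=0x4fd06a → $5230698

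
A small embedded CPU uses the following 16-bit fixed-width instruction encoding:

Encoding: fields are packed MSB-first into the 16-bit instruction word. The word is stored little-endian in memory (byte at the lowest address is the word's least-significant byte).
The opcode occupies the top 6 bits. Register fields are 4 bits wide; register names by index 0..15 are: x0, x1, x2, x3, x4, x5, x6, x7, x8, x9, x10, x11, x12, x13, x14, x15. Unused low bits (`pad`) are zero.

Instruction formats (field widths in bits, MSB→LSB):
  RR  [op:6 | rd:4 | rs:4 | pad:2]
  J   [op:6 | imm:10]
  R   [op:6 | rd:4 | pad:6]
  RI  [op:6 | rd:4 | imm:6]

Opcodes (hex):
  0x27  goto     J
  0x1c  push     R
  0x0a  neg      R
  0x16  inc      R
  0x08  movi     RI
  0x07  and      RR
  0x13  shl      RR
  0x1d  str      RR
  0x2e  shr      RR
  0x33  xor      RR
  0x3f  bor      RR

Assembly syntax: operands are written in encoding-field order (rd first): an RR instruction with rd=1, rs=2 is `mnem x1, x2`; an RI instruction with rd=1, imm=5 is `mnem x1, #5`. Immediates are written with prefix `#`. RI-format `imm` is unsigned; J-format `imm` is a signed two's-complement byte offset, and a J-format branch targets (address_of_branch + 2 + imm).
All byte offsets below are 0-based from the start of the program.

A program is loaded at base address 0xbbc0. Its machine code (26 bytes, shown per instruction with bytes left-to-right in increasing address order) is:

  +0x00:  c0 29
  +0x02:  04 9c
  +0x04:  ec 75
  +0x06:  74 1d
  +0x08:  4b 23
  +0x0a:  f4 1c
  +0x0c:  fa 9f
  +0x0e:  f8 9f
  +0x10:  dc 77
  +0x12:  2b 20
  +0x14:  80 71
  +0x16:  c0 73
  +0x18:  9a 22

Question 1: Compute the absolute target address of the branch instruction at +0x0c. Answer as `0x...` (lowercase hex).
off 0x0c: read fa 9f as little → 0x9ffa
  top 6b → 0x27 → goto [J]
  imm@[9:0]=0x3fa (s10→-6) ⇒ #-6
  target = base 0xbbc0 + off 0x0c + 2 + imm -6 = 0xbbc8

0xbbc8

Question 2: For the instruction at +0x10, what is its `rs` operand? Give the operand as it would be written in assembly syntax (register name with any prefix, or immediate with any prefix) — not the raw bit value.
+0x10: dc 77 ⇒ word 0x77dc (little)
  op=0x77dc>>10=0x1d ⇒ str (RR)
  rd@[9:6]=0xf ⇒ x15
  rs@[5:2]=0x7 ⇒ x7

x7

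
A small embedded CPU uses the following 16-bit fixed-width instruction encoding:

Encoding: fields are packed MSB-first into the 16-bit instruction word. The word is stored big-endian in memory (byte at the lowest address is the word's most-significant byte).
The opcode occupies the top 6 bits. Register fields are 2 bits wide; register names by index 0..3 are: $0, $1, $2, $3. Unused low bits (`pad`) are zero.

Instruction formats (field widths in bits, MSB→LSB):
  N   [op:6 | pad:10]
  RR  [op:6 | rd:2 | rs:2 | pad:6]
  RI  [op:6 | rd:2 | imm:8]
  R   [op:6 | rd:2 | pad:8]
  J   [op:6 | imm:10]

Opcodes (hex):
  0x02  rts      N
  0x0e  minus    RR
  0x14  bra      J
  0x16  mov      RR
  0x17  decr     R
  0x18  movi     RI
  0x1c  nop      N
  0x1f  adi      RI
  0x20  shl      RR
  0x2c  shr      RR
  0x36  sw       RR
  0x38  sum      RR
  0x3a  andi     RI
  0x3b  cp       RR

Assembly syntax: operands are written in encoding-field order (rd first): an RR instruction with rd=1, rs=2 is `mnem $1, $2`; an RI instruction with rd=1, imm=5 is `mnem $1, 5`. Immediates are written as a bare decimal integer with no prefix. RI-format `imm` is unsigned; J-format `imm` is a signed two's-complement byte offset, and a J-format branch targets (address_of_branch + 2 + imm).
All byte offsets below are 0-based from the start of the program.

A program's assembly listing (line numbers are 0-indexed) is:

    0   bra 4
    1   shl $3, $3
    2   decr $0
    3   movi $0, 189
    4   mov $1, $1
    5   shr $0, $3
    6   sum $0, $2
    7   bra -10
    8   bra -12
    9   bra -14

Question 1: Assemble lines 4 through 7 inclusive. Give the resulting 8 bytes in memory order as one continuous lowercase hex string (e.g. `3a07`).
4. mov fields op=0x16:6|rd=1:2|rs=1:2|pad=0:6 → word 5940h → 59 40
5. shr fields op=0x2c:6|rd=0:2|rs=3:2|pad=0:6 → word b0c0h → b0 c0
6. sum fields op=0x38:6|rd=0:2|rs=2:2|pad=0:6 → word e080h → e0 80
7. bra fields op=0x14:6|imm=-10:10 → word 53f6h → 53 f6

5940b0c0e08053f6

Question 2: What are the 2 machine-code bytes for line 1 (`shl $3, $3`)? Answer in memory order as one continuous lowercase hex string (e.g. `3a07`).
line 1 (shl): pack op=0x20:6|rd=3:2|rs=3:2|pad=0:6 = 0x83c0; big→ 83 c0

83c0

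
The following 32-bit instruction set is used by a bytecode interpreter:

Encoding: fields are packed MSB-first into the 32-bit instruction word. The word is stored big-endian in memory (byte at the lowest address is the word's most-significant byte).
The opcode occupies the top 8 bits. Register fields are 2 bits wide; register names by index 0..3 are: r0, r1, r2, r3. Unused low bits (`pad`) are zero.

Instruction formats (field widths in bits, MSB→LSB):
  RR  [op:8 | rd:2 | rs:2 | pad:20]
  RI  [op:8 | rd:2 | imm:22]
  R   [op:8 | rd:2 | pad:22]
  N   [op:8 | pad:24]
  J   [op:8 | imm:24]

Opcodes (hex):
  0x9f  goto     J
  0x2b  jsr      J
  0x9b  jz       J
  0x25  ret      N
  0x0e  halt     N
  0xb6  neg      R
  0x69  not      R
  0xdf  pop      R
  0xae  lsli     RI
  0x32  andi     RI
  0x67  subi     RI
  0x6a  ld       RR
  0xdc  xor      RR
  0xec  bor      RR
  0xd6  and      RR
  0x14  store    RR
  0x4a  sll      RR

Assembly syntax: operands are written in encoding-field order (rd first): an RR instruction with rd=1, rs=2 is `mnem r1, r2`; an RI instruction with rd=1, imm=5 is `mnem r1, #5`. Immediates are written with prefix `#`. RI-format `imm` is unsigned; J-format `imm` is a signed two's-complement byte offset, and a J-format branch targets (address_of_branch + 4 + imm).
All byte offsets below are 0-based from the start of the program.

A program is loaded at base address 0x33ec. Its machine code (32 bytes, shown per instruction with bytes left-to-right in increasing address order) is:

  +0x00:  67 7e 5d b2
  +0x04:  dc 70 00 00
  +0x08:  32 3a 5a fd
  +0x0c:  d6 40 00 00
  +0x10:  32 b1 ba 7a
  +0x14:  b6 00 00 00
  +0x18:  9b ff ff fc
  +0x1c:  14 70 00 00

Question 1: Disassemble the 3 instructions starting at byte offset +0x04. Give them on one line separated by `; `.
xor r1, r3; andi r0, #3824381; and r1, r0

[04] dc 70 00 00 → 0xdc700000
  op=0xdc700000>>24=0xdc ⇒ xor (RR)
  [23:22] rd=1 = r1
  [21:20] rs=3 = r3
[08] 32 3a 5a fd → 0x323a5afd
  op=0x323a5afd>>24=0x32 ⇒ andi (RI)
  [23:22] rd=0 = r0
  [21:0] imm=3824381 = #3824381
[0c] d6 40 00 00 → 0xd6400000
  op=0xd6400000>>24=0xd6 ⇒ and (RR)
  [23:22] rd=1 = r1
  [21:20] rs=0 = r0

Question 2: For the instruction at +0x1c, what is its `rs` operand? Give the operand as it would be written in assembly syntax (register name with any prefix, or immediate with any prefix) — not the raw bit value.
r3

off 0x1c: read 14 70 00 00 as big → 0x14700000
  opcode bits[31:24]=0x14: store/RR
  rd@[23:22]=0x1 ⇒ r1
  rs@[21:20]=0x3 ⇒ r3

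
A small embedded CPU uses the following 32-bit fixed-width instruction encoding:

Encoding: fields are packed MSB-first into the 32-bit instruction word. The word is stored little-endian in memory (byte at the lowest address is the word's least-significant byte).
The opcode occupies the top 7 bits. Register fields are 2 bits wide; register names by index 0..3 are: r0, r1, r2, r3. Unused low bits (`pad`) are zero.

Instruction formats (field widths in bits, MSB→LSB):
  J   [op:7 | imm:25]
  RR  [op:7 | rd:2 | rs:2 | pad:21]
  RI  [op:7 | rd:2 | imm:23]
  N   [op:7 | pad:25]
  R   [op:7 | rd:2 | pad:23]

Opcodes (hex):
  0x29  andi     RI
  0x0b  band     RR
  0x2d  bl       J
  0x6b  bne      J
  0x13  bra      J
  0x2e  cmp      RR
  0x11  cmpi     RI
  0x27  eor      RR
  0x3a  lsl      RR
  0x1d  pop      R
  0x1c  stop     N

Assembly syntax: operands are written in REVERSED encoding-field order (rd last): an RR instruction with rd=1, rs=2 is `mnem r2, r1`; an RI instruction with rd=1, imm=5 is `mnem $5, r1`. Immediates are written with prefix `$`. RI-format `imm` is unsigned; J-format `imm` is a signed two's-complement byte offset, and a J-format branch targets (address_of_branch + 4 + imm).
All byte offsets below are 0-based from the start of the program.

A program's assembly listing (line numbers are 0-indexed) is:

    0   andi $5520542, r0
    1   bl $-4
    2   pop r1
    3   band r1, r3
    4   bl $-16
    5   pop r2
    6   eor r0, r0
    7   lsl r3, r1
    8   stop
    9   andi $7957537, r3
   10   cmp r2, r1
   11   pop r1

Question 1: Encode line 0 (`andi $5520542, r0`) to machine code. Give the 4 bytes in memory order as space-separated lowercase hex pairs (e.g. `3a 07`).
9e 3c 54 52

L0: andi op=0x29:7|rd=0:2|imm=5520542:23 ⇒ 0x52543c9e ⇒ little 9e 3c 54 52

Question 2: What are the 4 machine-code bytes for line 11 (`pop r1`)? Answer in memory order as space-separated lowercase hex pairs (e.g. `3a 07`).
line 11 (pop): pack op=0x1d:7|rd=1:2|pad=0:23 = 0x3a800000; little→ 00 00 80 3a

00 00 80 3a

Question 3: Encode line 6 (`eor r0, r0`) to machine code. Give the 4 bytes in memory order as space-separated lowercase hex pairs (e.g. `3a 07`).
6. eor fields op=0x27:7|rd=0:2|rs=0:2|pad=0:21 → word 4e000000h → 00 00 00 4e

00 00 00 4e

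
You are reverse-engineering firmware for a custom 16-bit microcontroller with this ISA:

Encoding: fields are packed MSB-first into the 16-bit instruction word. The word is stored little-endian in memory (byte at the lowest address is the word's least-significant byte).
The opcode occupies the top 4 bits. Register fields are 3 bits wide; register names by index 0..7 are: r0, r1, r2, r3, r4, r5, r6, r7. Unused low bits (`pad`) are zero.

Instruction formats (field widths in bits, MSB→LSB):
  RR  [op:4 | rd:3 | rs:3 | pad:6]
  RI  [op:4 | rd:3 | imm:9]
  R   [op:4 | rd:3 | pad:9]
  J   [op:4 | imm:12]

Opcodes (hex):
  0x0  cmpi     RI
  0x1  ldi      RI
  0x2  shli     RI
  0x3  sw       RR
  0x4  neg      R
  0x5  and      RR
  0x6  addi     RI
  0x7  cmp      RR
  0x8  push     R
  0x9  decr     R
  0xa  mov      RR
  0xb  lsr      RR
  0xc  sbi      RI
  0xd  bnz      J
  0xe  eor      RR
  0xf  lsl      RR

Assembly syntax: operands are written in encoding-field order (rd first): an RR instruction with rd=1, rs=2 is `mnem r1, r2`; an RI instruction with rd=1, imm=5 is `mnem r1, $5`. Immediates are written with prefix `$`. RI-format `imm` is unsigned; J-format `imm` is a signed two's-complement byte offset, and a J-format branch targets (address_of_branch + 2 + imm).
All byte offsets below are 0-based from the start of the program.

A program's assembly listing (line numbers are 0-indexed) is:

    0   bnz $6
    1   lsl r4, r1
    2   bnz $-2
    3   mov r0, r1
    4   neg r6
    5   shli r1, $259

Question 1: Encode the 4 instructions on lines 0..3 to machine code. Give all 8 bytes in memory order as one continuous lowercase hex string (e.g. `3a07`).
06d040f8fedf40a0

0. bnz fields op=0xd:4|imm=6:12 → word d006h → 06 d0
1. lsl fields op=0xf:4|rd=4:3|rs=1:3|pad=0:6 → word f840h → 40 f8
2. bnz fields op=0xd:4|imm=-2:12 → word dffeh → fe df
3. mov fields op=0xa:4|rd=0:3|rs=1:3|pad=0:6 → word a040h → 40 a0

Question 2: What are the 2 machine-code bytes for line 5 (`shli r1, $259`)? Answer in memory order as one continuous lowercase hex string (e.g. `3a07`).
0323

5. shli fields op=0x2:4|rd=1:3|imm=259:9 → word 2303h → 03 23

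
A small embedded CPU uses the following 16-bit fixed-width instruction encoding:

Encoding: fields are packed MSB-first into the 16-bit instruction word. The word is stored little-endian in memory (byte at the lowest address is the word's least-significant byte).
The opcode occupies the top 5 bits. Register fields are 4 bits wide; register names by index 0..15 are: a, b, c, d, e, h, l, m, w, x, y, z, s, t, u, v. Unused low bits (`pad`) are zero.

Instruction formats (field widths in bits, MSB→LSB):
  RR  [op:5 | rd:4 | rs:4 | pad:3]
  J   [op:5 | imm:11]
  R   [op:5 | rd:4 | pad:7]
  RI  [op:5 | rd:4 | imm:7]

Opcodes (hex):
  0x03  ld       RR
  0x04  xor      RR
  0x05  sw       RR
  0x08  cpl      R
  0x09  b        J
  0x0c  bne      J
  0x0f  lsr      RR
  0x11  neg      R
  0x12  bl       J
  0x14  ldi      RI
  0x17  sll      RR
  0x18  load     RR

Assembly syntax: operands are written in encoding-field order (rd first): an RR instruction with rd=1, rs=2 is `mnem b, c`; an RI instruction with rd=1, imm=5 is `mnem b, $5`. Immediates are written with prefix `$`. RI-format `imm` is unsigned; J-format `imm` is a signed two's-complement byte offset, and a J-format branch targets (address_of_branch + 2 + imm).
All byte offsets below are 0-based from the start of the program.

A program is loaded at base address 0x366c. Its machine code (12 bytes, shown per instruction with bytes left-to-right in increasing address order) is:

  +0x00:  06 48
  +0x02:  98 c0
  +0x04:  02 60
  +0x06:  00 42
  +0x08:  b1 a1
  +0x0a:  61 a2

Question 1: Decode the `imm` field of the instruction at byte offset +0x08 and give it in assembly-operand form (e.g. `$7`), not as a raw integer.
$49

off 0x08: read b1 a1 as little → 0xa1b1
  top 5b → 0x14 → ldi [RI]
  rd: (w>>7)&0xf=0x3 → d
  imm: (w>>0)&0x7f=0x31 → $49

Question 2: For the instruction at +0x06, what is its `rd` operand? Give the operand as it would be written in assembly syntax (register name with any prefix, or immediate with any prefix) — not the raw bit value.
[06] 00 42 → 0x4200
  top 5b → 0x8 → cpl [R]
  [10:7] rd=4 = e

e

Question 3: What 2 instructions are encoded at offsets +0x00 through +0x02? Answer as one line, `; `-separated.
@+00  little-endian(06 48) = 0x4806
  opcode bits[15:11]=0x9: b/J
  [10:0] imm=6 = $6
@+02  little-endian(98 c0) = 0xc098
  opcode bits[15:11]=0x18: load/RR
  [10:7] rd=1 = b
  [6:3] rs=3 = d

b $6; load b, d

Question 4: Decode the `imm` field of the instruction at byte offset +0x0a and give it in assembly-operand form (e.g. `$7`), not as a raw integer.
off 0x0a: read 61 a2 as little → 0xa261
  op=0xa261>>11=0x14 ⇒ ldi (RI)
  [10:7] rd=4 = e
  [6:0] imm=97 = $97

$97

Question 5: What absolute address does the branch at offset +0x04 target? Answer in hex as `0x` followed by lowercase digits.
+0x04: 02 60 ⇒ word 0x6002 (little)
  op=0x6002>>11=0xc ⇒ bne (J)
  imm@[10:0]=0x2 ⇒ $2
  target = base 0x366c + off 0x04 + 2 + imm 2 = 0x3674

0x3674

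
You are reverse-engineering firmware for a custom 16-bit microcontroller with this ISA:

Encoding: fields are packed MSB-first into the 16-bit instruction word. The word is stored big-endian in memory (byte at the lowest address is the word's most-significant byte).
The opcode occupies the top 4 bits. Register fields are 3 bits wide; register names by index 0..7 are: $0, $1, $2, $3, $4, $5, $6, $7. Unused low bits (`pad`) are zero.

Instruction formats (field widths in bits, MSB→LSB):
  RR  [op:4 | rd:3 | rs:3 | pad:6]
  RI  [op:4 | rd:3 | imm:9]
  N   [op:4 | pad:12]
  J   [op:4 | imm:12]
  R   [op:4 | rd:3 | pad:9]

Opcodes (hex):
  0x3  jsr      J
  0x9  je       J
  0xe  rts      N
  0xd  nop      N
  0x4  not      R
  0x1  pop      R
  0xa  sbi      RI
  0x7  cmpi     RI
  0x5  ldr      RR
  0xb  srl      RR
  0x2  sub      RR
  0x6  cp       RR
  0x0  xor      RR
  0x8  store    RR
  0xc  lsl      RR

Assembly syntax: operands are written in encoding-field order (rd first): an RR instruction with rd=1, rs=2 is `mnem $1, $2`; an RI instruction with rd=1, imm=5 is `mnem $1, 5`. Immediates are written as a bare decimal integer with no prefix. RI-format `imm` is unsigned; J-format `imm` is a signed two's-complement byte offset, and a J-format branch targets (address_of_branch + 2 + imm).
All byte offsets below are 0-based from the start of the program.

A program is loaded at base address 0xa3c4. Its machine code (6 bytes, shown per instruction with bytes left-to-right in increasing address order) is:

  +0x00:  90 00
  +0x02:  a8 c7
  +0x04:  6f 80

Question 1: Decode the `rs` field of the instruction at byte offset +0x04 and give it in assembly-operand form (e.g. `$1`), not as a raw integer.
$6

@+04  big-endian(6f 80) = 0x6f80
  opcode bits[15:12]=0x6: cp/RR
  rd: (w>>9)&0x7=0x7 → $7
  rs: (w>>6)&0x7=0x6 → $6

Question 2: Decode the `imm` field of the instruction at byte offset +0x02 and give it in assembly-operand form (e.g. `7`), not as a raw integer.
+0x02: a8 c7 ⇒ word 0xa8c7 (big)
  op=0xa8c7>>12=0xa ⇒ sbi (RI)
  rd@[11:9]=0x4 ⇒ $4
  imm@[8:0]=0xc7 ⇒ 199

199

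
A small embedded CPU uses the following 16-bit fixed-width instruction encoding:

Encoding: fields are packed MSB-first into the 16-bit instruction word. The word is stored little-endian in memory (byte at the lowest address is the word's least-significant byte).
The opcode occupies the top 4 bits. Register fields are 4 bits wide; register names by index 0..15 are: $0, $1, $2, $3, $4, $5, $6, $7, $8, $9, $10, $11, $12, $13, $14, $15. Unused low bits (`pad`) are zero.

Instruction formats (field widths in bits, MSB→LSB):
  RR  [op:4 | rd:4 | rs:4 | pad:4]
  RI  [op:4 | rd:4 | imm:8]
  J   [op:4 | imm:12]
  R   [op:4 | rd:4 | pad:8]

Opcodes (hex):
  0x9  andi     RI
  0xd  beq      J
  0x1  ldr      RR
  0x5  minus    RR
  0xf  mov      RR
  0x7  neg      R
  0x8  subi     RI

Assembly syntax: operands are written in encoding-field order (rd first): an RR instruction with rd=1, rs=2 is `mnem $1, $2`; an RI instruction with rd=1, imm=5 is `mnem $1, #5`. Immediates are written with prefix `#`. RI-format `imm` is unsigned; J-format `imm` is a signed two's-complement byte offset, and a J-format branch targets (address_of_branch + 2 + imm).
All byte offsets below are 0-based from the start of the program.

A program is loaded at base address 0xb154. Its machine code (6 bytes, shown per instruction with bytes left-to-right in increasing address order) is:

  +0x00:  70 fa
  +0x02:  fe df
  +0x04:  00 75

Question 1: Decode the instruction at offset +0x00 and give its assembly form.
mov $10, $7

off 0x00: read 70 fa as little → 0xfa70
  top 4b → 0xf → mov [RR]
  rd@[11:8]=0xa ⇒ $10
  rs@[7:4]=0x7 ⇒ $7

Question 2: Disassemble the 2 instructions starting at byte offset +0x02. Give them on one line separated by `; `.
beq #-2; neg $5

@+02  little-endian(fe df) = 0xdffe
  op=0xdffe>>12=0xd ⇒ beq (J)
  imm: (w>>0)&0xfff=0xffe (s12→-2) → #-2
@+04  little-endian(00 75) = 0x7500
  op=0x7500>>12=0x7 ⇒ neg (R)
  rd: (w>>8)&0xf=0x5 → $5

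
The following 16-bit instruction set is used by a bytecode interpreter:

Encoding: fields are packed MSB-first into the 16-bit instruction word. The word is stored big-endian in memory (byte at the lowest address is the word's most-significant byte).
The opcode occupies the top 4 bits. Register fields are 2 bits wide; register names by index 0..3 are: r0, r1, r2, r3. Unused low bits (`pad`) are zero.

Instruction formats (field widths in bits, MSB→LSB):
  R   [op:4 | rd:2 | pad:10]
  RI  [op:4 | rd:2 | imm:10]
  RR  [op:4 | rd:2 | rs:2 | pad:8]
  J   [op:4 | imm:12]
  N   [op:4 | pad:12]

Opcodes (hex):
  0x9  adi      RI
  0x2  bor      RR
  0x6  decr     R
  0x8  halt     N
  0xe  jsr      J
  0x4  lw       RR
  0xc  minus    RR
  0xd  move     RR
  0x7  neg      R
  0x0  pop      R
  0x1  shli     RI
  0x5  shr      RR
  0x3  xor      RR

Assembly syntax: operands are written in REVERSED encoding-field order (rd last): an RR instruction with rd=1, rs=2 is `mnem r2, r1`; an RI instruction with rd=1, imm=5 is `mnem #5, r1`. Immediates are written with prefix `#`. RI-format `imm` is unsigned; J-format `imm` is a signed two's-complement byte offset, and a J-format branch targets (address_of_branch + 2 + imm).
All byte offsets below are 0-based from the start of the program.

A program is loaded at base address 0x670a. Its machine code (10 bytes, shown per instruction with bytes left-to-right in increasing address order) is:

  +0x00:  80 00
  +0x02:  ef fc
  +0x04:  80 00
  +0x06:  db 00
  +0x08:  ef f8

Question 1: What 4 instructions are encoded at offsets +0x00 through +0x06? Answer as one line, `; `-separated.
halt; jsr #-4; halt; move r3, r2

off 0x00: read 80 00 as big → 0x8000
  op=0x8000>>12=0x8 ⇒ halt (N)
off 0x02: read ef fc as big → 0xeffc
  op=0xeffc>>12=0xe ⇒ jsr (J)
  [11:0] imm=4092 (s12→-4) = #-4
off 0x04: read 80 00 as big → 0x8000
  op=0x8000>>12=0x8 ⇒ halt (N)
off 0x06: read db 00 as big → 0xdb00
  op=0xdb00>>12=0xd ⇒ move (RR)
  [11:10] rd=2 = r2
  [9:8] rs=3 = r3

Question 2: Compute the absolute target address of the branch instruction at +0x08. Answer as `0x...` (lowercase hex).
+0x08: ef f8 ⇒ word 0xeff8 (big)
  opcode bits[15:12]=0xe: jsr/J
  imm@[11:0]=0xff8 (s12→-8) ⇒ #-8
  target = base 0x670a + off 0x08 + 2 + imm -8 = 0x670c

0x670c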